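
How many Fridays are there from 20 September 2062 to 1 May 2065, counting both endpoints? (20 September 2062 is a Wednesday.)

137

20 September 2062 is a Wednesday; the first Friday on or after it is 22 September 2062 (2 days later).
From 22 September 2062 to 1 May 2065: 100 + 365 + 366 + 121 = 952 days (rest of 2062, 2063, 2064, to 1 May 2065 in 2065).
952 ÷ 7 = 136 full weeks with remainder 0, so 136 more Fridays after the first → 137.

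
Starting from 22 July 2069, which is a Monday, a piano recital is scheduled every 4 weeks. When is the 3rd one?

16 September 2069

The 3rd occurrence is 2 intervals after the first: 2 × 28 = 56 days after 22 July 2069.
July has 31 days — 9 days to the end of July leaves 47.
August has 31 days (16 left).
16 days into September → 16 September 2069.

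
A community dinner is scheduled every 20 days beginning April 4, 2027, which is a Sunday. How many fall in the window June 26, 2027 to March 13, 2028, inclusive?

Occurrences land 20·i days after April 4, 2027 for i = 0, 1, 2, …
June 26, 2027 is 83 days after the start; 83 ÷ 20 = 4 remainder 3; since the remainder is 3, round up to i = 5. First occurrence in the window: #6 on July 13, 2027 (5×20 = 100 days in).
March 13, 2028 is 344 days after the start; 344 ÷ 20 = 17 remainder 4. Last occurrence in the window: #18 on March 9, 2028.
Occurrences #6 through #18: 13 in total.

13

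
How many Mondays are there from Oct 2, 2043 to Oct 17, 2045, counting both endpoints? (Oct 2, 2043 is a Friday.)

107

Oct 2, 2043 is a Friday; the first Monday on or after it is Oct 5, 2043 (3 days later).
From Oct 5, 2043 to Oct 17, 2045: 87 + 366 + 290 = 743 days (rest of 2043, 2044, to Oct 17, 2045 in 2045).
743 ÷ 7 = 106 full weeks with remainder 1, so 106 more Mondays after the first → 107.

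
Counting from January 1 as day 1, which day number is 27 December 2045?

361

Days in months before December: 31 + 28 + 31 + 30 + 31 + 30 + 31 + 31 + 30 + 31 + 30 = 334.
Plus 27 days into December → day 361.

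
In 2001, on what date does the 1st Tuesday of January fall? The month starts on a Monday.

January 2001 begins on a Monday, so the first Tuesday is January 2 (1 day later).

2001-01-02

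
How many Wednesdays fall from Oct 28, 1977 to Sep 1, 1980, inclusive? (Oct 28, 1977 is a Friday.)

Oct 28, 1977 is a Friday; the first Wednesday on or after it is Nov 2, 1977 (5 days later).
From Nov 2, 1977 to Sep 1, 1980: 59 + 365 + 365 + 245 = 1034 days (rest of 1977, 1978, 1979, to Sep 1, 1980 in 1980).
1034 ÷ 7 = 147 full weeks with remainder 5, so 147 more Wednesdays after the first → 148.

148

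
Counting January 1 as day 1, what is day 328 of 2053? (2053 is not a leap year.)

2053-11-24

January has 31 days (328 − 31 = 297 remain).
February has 28 days (297 − 28 = 269 remain).
March has 31 days (269 − 31 = 238 remain).
April has 30 days (238 − 30 = 208 remain).
May has 31 days (208 − 31 = 177 remain).
June has 30 days (177 − 30 = 147 remain).
July has 31 days (147 − 31 = 116 remain).
August has 31 days (116 − 31 = 85 remain).
September has 30 days (85 − 30 = 55 remain).
October has 31 days (55 − 31 = 24 remain).
24 into November → November 24.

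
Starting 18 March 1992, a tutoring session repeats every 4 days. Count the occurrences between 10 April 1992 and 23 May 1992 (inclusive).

Occurrences land 4·i days after 18 March 1992 for i = 0, 1, 2, …
10 April 1992 is 23 days after the start; 23 ÷ 4 = 5 remainder 3; since the remainder is 3, round up to i = 6. First occurrence in the window: #7 on 11 April 1992 (6×4 = 24 days in).
23 May 1992 is 66 days after the start; 66 ÷ 4 = 16 remainder 2. Last occurrence in the window: #17 on 21 May 1992.
Occurrences #7 through #17: 11 in total.

11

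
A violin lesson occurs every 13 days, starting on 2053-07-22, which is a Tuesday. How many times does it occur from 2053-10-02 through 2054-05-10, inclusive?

Occurrences land 13·i days after 2053-07-22 for i = 0, 1, 2, …
2053-10-02 is 72 days after the start; 72 ÷ 13 = 5 remainder 7; since the remainder is 7, round up to i = 6. First occurrence in the window: #7 on 2053-10-08 (6×13 = 78 days in).
2054-05-10 is 292 days after the start; 292 ÷ 13 = 22 remainder 6. Last occurrence in the window: #23 on 2054-05-04.
Occurrences #7 through #23: 17 in total.

17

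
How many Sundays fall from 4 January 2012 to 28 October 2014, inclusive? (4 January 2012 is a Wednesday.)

147

4 January 2012 is a Wednesday; the first Sunday on or after it is 8 January 2012 (4 days later).
From 8 January 2012 to 28 October 2014: 358 + 365 + 301 = 1024 days (rest of 2012, 2013, to 28 October 2014 in 2014).
1024 ÷ 7 = 146 full weeks with remainder 2, so 146 more Sundays after the first → 147.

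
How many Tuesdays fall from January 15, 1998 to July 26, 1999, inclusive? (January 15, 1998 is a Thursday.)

79

January 15, 1998 is a Thursday; the first Tuesday on or after it is January 20, 1998 (5 days later).
From January 20, 1998 to July 26, 1999: 345 + 207 = 552 days (rest of 1998, to July 26, 1999 in 1999).
552 ÷ 7 = 78 full weeks with remainder 6, so 78 more Tuesdays after the first → 79.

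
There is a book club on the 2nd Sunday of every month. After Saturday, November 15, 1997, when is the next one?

November 1997 starts on a Saturday; its first Sunday is the 2nd, so the 2nd Sunday is the 9th — November 9, 1997.
That is not after November 15, 1997, so look at December 1997.
December 1997 starts on a Monday; its first Sunday is the 7th, so the 2nd Sunday is the 14th — December 14, 1997.

December 14, 1997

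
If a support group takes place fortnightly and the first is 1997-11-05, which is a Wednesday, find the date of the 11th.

The 11th occurrence is 10 intervals after the first: 10 × 14 = 140 days after 1997-11-05.
November has 30 days — 25 days to the end of November leaves 115.
December has 31 days (84 left).
January has 31 days (53 left).
February has 28 days (25 left).
25 days into March → 1998-03-25.

1998-03-25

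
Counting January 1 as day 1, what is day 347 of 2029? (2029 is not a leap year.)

13 December 2029

January has 31 days (347 − 31 = 316 remain).
February has 28 days (316 − 28 = 288 remain).
March has 31 days (288 − 31 = 257 remain).
April has 30 days (257 − 30 = 227 remain).
May has 31 days (227 − 31 = 196 remain).
June has 30 days (196 − 30 = 166 remain).
July has 31 days (166 − 31 = 135 remain).
August has 31 days (135 − 31 = 104 remain).
September has 30 days (104 − 30 = 74 remain).
October has 31 days (74 − 31 = 43 remain).
November has 30 days (43 − 30 = 13 remain).
13 into December → December 13.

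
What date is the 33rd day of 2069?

January has 31 days (33 − 31 = 2 remain).
2 into February → February 2.

2069-02-02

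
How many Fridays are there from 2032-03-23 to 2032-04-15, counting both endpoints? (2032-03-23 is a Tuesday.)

2032-03-23 is a Tuesday; the first Friday on or after it is 2032-03-26 (3 days later).
From 2032-03-26 to 2032-04-15: 5 + 15 = 20 days (rest of March, April).
20 ÷ 7 = 2 full weeks with remainder 6, so 2 more Fridays after the first → 3.

3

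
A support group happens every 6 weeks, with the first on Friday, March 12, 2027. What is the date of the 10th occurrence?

March 24, 2028

The 10th occurrence is 9 intervals after the first: 9 × 42 = 378 days after March 12, 2027.
March has 31 days — 19 days to the end of March leaves 359.
April has 30 days (329 left).
May has 31 days (298 left).
June has 30 days (268 left).
July has 31 days (237 left).
August has 31 days (206 left).
September has 30 days (176 left).
October has 31 days (145 left).
November has 30 days (115 left).
December has 31 days (84 left).
January has 31 days (53 left).
February has 29 days (24 left).
24 days into March → March 24, 2028.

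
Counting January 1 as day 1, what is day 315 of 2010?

Jan has 31 days (315 − 31 = 284 remain).
Feb has 28 days (284 − 28 = 256 remain).
Mar has 31 days (256 − 31 = 225 remain).
Apr has 30 days (225 − 30 = 195 remain).
May has 31 days (195 − 31 = 164 remain).
Jun has 30 days (164 − 30 = 134 remain).
Jul has 31 days (134 − 31 = 103 remain).
Aug has 31 days (103 − 31 = 72 remain).
Sep has 30 days (72 − 30 = 42 remain).
Oct has 31 days (42 − 31 = 11 remain).
11 into Nov → Nov 11.

Nov 11, 2010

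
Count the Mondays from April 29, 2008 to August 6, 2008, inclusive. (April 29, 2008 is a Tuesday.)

April 29, 2008 is a Tuesday; the first Monday on or after it is May 5, 2008 (6 days later).
From May 5, 2008 to August 6, 2008: 26 + 30 + 31 + 6 = 93 days (rest of May, June, July, August).
93 ÷ 7 = 13 full weeks with remainder 2, so 13 more Mondays after the first → 14.

14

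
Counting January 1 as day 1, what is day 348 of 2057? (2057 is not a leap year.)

2057-12-14

January has 31 days (348 − 31 = 317 remain).
February has 28 days (317 − 28 = 289 remain).
March has 31 days (289 − 31 = 258 remain).
April has 30 days (258 − 30 = 228 remain).
May has 31 days (228 − 31 = 197 remain).
June has 30 days (197 − 30 = 167 remain).
July has 31 days (167 − 31 = 136 remain).
August has 31 days (136 − 31 = 105 remain).
September has 30 days (105 − 30 = 75 remain).
October has 31 days (75 − 31 = 44 remain).
November has 30 days (44 − 30 = 14 remain).
14 into December → December 14.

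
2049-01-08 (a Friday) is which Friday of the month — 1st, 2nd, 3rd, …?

Day 8 falls in week ⌈8/7⌉ of the month.
Days 1–7 hold the 1st Friday, 8–14 the 2nd, 15–21 the 3rd, 22–28 the 4th, 29–31 the 5th.
8 is in the range for the 2nd.

2nd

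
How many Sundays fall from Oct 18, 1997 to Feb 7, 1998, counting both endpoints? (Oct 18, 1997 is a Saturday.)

Oct 18, 1997 is a Saturday; the first Sunday on or after it is Oct 19, 1997 (1 day later).
From Oct 19, 1997 to Feb 7, 1998: 12 + 30 + 31 + 31 + 7 = 111 days (rest of Oct, Nov, Dec, Jan, Feb).
111 ÷ 7 = 15 full weeks with remainder 6, so 15 more Sundays after the first → 16.

16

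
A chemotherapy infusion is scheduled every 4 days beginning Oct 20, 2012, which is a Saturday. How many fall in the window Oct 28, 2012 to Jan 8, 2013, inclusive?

19

Occurrences land 4·i days after Oct 20, 2012 for i = 0, 1, 2, …
Oct 28, 2012 is 8 days after the start; 8 ÷ 4 = 2 remainder 0. First occurrence in the window: #3 on Oct 28, 2012 (2×4 = 8 days in).
Jan 8, 2013 is 80 days after the start; 80 ÷ 4 = 20 remainder 0. Last occurrence in the window: #21 on Jan 8, 2013.
Occurrences #3 through #21: 19 in total.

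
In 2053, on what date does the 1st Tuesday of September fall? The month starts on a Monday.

2 September 2053

September 2053 begins on a Monday, so the first Tuesday is September 2 (1 day later).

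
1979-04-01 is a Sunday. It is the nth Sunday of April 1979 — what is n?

1st

Day 1 falls in week ⌈1/7⌉ of the month.
Days 1–7 hold the 1st Sunday, 8–14 the 2nd, 15–21 the 3rd, 22–28 the 4th, 29–31 the 5th.
1 is in the range for the 1st.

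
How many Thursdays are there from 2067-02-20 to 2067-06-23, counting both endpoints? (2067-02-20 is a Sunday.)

18

2067-02-20 is a Sunday; the first Thursday on or after it is 2067-02-24 (4 days later).
From 2067-02-24 to 2067-06-23: 4 + 31 + 30 + 31 + 23 = 119 days (rest of February, March, April, May, June).
119 ÷ 7 = 17 full weeks with remainder 0, so 17 more Thursdays after the first → 18.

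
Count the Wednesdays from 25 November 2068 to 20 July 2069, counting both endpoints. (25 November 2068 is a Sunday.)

25 November 2068 is a Sunday; the first Wednesday on or after it is 28 November 2068 (3 days later).
From 28 November 2068 to 20 July 2069: 2 + 31 + 31 + 28 + 31 + 30 + 31 + 30 + 20 = 234 days (rest of November, December, January, February, March, April, May, June, July).
234 ÷ 7 = 33 full weeks with remainder 3, so 33 more Wednesdays after the first → 34.

34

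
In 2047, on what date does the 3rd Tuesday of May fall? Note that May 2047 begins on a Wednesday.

May 21, 2047

May 2047 begins on a Wednesday, so the first Tuesday is May 7 (6 days later).
The 3rd Tuesday is 2 weeks later: 7 + 14 = 21.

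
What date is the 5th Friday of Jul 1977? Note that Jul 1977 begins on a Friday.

Jul 1977 begins on a Friday, so the first Friday is Jul 1.
The 5th Friday is 4 weeks later: 1 + 28 = 29.

Jul 29, 1977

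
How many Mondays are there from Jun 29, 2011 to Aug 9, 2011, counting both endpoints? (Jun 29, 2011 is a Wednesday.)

Jun 29, 2011 is a Wednesday; the first Monday on or after it is Jul 4, 2011 (5 days later).
From Jul 4, 2011 to Aug 9, 2011: 27 + 9 = 36 days (rest of Jul, Aug).
36 ÷ 7 = 5 full weeks with remainder 1, so 5 more Mondays after the first → 6.

6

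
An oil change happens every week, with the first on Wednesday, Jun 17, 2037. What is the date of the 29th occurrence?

The 29th occurrence is 28 intervals after the first: 28 × 7 = 196 days after Jun 17, 2037.
Jun has 30 days — 13 days to the end of Jun leaves 183.
Jul has 31 days (152 left).
Aug has 31 days (121 left).
Sep has 30 days (91 left).
Oct has 31 days (60 left).
Nov has 30 days (30 left).
30 days into Dec → Dec 30, 2037.

Dec 30, 2037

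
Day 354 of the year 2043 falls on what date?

January has 31 days (354 − 31 = 323 remain).
February has 28 days (323 − 28 = 295 remain).
March has 31 days (295 − 31 = 264 remain).
April has 30 days (264 − 30 = 234 remain).
May has 31 days (234 − 31 = 203 remain).
June has 30 days (203 − 30 = 173 remain).
July has 31 days (173 − 31 = 142 remain).
August has 31 days (142 − 31 = 111 remain).
September has 30 days (111 − 30 = 81 remain).
October has 31 days (81 − 31 = 50 remain).
November has 30 days (50 − 30 = 20 remain).
20 into December → December 20.

20 December 2043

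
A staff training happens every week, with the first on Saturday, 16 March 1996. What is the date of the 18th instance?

The 18th occurrence is 17 intervals after the first: 17 × 7 = 119 days after 16 March 1996.
March has 31 days — 15 days to the end of March leaves 104.
April has 30 days (74 left).
May has 31 days (43 left).
June has 30 days (13 left).
13 days into July → 13 July 1996.

13 July 1996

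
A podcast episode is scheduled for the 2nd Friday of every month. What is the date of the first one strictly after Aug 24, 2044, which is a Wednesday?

Aug 2044 starts on a Monday; its first Friday is the 5th, so the 2nd Friday is the 12th — Aug 12, 2044.
That is not after Aug 24, 2044, so look at Sep 2044.
Sep 2044 starts on a Thursday; its first Friday is the 2nd, so the 2nd Friday is the 9th — Sep 9, 2044.

Sep 9, 2044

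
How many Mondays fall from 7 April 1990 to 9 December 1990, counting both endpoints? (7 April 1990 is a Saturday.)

35

7 April 1990 is a Saturday; the first Monday on or after it is 9 April 1990 (2 days later).
From 9 April 1990 to 9 December 1990: 21 + 31 + 30 + 31 + 31 + 30 + 31 + 30 + 9 = 244 days (rest of April, May, June, July, August, September, October, November, December).
244 ÷ 7 = 34 full weeks with remainder 6, so 34 more Mondays after the first → 35.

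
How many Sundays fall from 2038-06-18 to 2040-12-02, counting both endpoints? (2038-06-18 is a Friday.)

2038-06-18 is a Friday; the first Sunday on or after it is 2038-06-20 (2 days later).
From 2038-06-20 to 2040-12-02: 194 + 365 + 337 = 896 days (rest of 2038, 2039, to 2040-12-02 in 2040).
896 ÷ 7 = 128 full weeks with remainder 0, so 128 more Sundays after the first → 129.

129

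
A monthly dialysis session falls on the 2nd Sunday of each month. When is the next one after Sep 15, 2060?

Sep 2060 starts on a Wednesday; its first Sunday is the 5th, so the 2nd Sunday is the 12th — Sep 12, 2060.
That is not after Sep 15, 2060, so look at Oct 2060.
Oct 2060 starts on a Friday; its first Sunday is the 3rd, so the 2nd Sunday is the 10th — Oct 10, 2060.

Oct 10, 2060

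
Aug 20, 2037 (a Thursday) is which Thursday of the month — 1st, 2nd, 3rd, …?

3rd

Day 20 falls in week ⌈20/7⌉ of the month.
Days 1–7 hold the 1st Thursday, 8–14 the 2nd, 15–21 the 3rd, 22–28 the 4th, 29–31 the 5th.
20 is in the range for the 3rd.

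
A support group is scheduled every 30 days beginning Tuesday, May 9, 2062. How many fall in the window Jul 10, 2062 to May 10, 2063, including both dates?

Occurrences land 30·i days after May 9, 2062 for i = 0, 1, 2, …
Jul 10, 2062 is 62 days after the start; 62 ÷ 30 = 2 remainder 2; since the remainder is 2, round up to i = 3. First occurrence in the window: #4 on Aug 7, 2062 (3×30 = 90 days in).
May 10, 2063 is 366 days after the start; 366 ÷ 30 = 12 remainder 6. Last occurrence in the window: #13 on May 4, 2063.
Occurrences #4 through #13: 10 in total.

10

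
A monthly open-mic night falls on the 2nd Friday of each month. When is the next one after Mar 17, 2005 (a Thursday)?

Apr 8, 2005

Mar 2005 starts on a Tuesday; its first Friday is the 4th, so the 2nd Friday is the 11th — Mar 11, 2005.
That is not after Mar 17, 2005, so look at Apr 2005.
Apr 2005 starts on a Friday; its first Friday is the 1st, so the 2nd Friday is the 8th — Apr 8, 2005.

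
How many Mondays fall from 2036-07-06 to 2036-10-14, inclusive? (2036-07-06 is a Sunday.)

2036-07-06 is a Sunday; the first Monday on or after it is 2036-07-07 (1 day later).
From 2036-07-07 to 2036-10-14: 24 + 31 + 30 + 14 = 99 days (rest of July, August, September, October).
99 ÷ 7 = 14 full weeks with remainder 1, so 14 more Mondays after the first → 15.

15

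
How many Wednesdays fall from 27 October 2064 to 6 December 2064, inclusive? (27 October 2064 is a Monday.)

27 October 2064 is a Monday; the first Wednesday on or after it is 29 October 2064 (2 days later).
From 29 October 2064 to 6 December 2064: 2 + 30 + 6 = 38 days (rest of October, November, December).
38 ÷ 7 = 5 full weeks with remainder 3, so 5 more Wednesdays after the first → 6.

6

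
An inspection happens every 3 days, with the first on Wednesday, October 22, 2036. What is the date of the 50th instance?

March 18, 2037

The 50th occurrence is 49 intervals after the first: 49 × 3 = 147 days after October 22, 2036.
October has 31 days — 9 days to the end of October leaves 138.
November has 30 days (108 left).
December has 31 days (77 left).
January has 31 days (46 left).
February has 28 days (18 left).
18 days into March → March 18, 2037.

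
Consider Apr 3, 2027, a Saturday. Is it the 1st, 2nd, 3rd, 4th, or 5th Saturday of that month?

Day 3 falls in week ⌈3/7⌉ of the month.
Days 1–7 hold the 1st Saturday, 8–14 the 2nd, 15–21 the 3rd, 22–28 the 4th, 29–31 the 5th.
3 is in the range for the 1st.

1st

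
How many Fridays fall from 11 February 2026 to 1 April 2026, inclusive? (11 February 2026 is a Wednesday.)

11 February 2026 is a Wednesday; the first Friday on or after it is 13 February 2026 (2 days later).
From 13 February 2026 to 1 April 2026: 15 + 31 + 1 = 47 days (rest of February, March, April).
47 ÷ 7 = 6 full weeks with remainder 5, so 6 more Fridays after the first → 7.

7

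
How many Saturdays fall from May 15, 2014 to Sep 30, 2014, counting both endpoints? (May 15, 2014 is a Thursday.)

May 15, 2014 is a Thursday; the first Saturday on or after it is May 17, 2014 (2 days later).
From May 17, 2014 to Sep 30, 2014: 14 + 30 + 31 + 31 + 30 = 136 days (rest of May, Jun, Jul, Aug, Sep).
136 ÷ 7 = 19 full weeks with remainder 3, so 19 more Saturdays after the first → 20.

20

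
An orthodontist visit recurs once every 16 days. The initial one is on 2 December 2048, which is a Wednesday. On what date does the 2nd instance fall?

18 December 2048

The 2nd occurrence is 1 interval after the first: 1 × 16 = 16 days after 2 December 2048.
16 days later is 18 December 2048.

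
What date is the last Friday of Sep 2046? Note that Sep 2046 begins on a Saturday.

Sep 28, 2046

Sep 2046 begins on a Saturday, so the first Friday is Sep 7 (6 days later).
Sep 2046 has 30 days. Adding weeks: 7, 14, 21, 28 — the last one ≤ 30 is the 28th.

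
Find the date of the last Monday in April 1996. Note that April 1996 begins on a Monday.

1996-04-29

April 1996 begins on a Monday, so the first Monday is April 1.
April 1996 has 30 days. Adding weeks: 1, 8, 15, 22, 29 — the last one ≤ 30 is the 29th.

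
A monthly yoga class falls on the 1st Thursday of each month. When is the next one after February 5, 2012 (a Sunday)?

February 2012 starts on a Wednesday, so its 1st Thursday is February 2, 2012 (1 day in).
That is not after February 5, 2012, so look at March 2012.
March 2012 starts on a Thursday, so its 1st Thursday is March 1, 2012.

March 1, 2012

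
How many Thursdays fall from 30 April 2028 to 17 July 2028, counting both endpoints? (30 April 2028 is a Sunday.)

30 April 2028 is a Sunday; the first Thursday on or after it is 4 May 2028 (4 days later).
From 4 May 2028 to 17 July 2028: 27 + 30 + 17 = 74 days (rest of May, June, July).
74 ÷ 7 = 10 full weeks with remainder 4, so 10 more Thursdays after the first → 11.

11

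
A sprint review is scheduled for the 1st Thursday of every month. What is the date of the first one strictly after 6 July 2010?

July 2010 starts on a Thursday, so its 1st Thursday is 1 July 2010.
That is not after 6 July 2010, so look at August 2010.
August 2010 starts on a Sunday, so its 1st Thursday is 5 August 2010 (4 days in).

5 August 2010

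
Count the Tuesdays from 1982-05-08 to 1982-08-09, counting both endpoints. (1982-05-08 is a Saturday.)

13

1982-05-08 is a Saturday; the first Tuesday on or after it is 1982-05-11 (3 days later).
From 1982-05-11 to 1982-08-09: 20 + 30 + 31 + 9 = 90 days (rest of May, June, July, August).
90 ÷ 7 = 12 full weeks with remainder 6, so 12 more Tuesdays after the first → 13.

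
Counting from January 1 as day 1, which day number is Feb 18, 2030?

Days in months before Feb: 31 = 31.
Plus 18 days into Feb → day 49.

49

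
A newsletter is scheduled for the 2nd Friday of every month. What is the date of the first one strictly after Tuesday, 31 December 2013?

10 January 2014

December 2013 starts on a Sunday; its first Friday is the 6th, so the 2nd Friday is the 13th — 13 December 2013.
That is not after 31 December 2013, so look at January 2014.
January 2014 starts on a Wednesday; its first Friday is the 3rd, so the 2nd Friday is the 10th — 10 January 2014.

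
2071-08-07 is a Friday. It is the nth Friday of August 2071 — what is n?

1st

Day 7 falls in week ⌈7/7⌉ of the month.
Days 1–7 hold the 1st Friday, 8–14 the 2nd, 15–21 the 3rd, 22–28 the 4th, 29–31 the 5th.
7 is in the range for the 1st.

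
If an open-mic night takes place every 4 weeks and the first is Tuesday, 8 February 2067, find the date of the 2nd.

8 March 2067

The 2nd occurrence is 1 interval after the first: 1 × 28 = 28 days after 8 February 2067.
February has 28 days — 20 days to the end of February leaves 8.
8 days into March → 8 March 2067.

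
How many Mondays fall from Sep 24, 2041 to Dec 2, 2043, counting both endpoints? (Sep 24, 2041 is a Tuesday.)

114

Sep 24, 2041 is a Tuesday; the first Monday on or after it is Sep 30, 2041 (6 days later).
From Sep 30, 2041 to Dec 2, 2043: 92 + 365 + 336 = 793 days (rest of 2041, 2042, to Dec 2, 2043 in 2043).
793 ÷ 7 = 113 full weeks with remainder 2, so 113 more Mondays after the first → 114.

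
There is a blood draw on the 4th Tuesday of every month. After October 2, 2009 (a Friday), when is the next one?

October 27, 2009

October 2009 starts on a Thursday; its first Tuesday is the 6th, so the 4th Tuesday is the 27th — October 27, 2009.
October 27, 2009 is after October 2, 2009, so that is the next one.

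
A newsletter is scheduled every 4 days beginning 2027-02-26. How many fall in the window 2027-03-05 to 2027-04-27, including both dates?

14

Occurrences land 4·i days after 2027-02-26 for i = 0, 1, 2, …
2027-03-05 is 7 days after the start; 7 ÷ 4 = 1 remainder 3; since the remainder is 3, round up to i = 2. First occurrence in the window: #3 on 2027-03-06 (2×4 = 8 days in).
2027-04-27 is 60 days after the start; 60 ÷ 4 = 15 remainder 0. Last occurrence in the window: #16 on 2027-04-27.
Occurrences #3 through #16: 14 in total.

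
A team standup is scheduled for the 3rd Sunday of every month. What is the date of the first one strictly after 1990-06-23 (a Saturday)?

1990-07-15

June 1990 starts on a Friday; its first Sunday is the 3rd, so the 3rd Sunday is the 17th — 1990-06-17.
That is not after 1990-06-23, so look at July 1990.
July 1990 starts on a Sunday; its first Sunday is the 1st, so the 3rd Sunday is the 15th — 1990-07-15.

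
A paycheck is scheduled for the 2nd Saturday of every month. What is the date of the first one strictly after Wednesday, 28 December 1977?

14 January 1978

December 1977 starts on a Thursday; its first Saturday is the 3rd, so the 2nd Saturday is the 10th — 10 December 1977.
That is not after 28 December 1977, so look at January 1978.
January 1978 starts on a Sunday; its first Saturday is the 7th, so the 2nd Saturday is the 14th — 14 January 1978.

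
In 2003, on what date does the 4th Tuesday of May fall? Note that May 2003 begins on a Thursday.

May 2003 begins on a Thursday, so the first Tuesday is May 6 (5 days later).
The 4th Tuesday is 3 weeks later: 6 + 21 = 27.

27 May 2003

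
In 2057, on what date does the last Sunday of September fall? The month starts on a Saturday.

September 2057 begins on a Saturday, so the first Sunday is September 2 (1 day later).
September 2057 has 30 days. Adding weeks: 2, 9, 16, 23, 30 — the last one ≤ 30 is the 30th.

30 September 2057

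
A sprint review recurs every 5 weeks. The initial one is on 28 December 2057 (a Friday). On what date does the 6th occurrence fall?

The 6th occurrence is 5 intervals after the first: 5 × 35 = 175 days after 28 December 2057.
December has 31 days — 3 days to the end of December leaves 172.
January has 31 days (141 left).
February has 28 days (113 left).
March has 31 days (82 left).
April has 30 days (52 left).
May has 31 days (21 left).
21 days into June → 21 June 2058.

21 June 2058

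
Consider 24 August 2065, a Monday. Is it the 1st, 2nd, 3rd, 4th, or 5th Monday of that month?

4th

Day 24 falls in week ⌈24/7⌉ of the month.
Days 1–7 hold the 1st Monday, 8–14 the 2nd, 15–21 the 3rd, 22–28 the 4th, 29–31 the 5th.
24 is in the range for the 4th.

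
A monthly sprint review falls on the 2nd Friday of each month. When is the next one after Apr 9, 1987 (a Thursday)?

Apr 10, 1987

Apr 1987 starts on a Wednesday; its first Friday is the 3rd, so the 2nd Friday is the 10th — Apr 10, 1987.
Apr 10, 1987 is after Apr 9, 1987, so that is the next one.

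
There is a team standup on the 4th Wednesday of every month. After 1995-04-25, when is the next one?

April 1995 starts on a Saturday; its first Wednesday is the 5th, so the 4th Wednesday is the 26th — 1995-04-26.
1995-04-26 is after 1995-04-25, so that is the next one.

1995-04-26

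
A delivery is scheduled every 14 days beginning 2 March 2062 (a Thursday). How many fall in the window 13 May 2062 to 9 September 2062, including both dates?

Occurrences land 14·i days after 2 March 2062 for i = 0, 1, 2, …
13 May 2062 is 72 days after the start; 72 ÷ 14 = 5 remainder 2; since the remainder is 2, round up to i = 6. First occurrence in the window: #7 on 25 May 2062 (6×14 = 84 days in).
9 September 2062 is 191 days after the start; 191 ÷ 14 = 13 remainder 9. Last occurrence in the window: #14 on 31 August 2062.
Occurrences #7 through #14: 8 in total.

8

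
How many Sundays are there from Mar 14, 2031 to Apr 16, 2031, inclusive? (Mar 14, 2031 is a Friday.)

Mar 14, 2031 is a Friday; the first Sunday on or after it is Mar 16, 2031 (2 days later).
From Mar 16, 2031 to Apr 16, 2031: 15 + 16 = 31 days (rest of Mar, Apr).
31 ÷ 7 = 4 full weeks with remainder 3, so 4 more Sundays after the first → 5.

5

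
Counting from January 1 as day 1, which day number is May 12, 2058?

132

Days in months before May: 31 + 28 + 31 + 30 = 120.
Plus 12 days into May → day 132.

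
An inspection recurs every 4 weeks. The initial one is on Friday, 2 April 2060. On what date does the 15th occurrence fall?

29 April 2061

The 15th occurrence is 14 intervals after the first: 14 × 28 = 392 days after 2 April 2060.
April has 30 days — 28 days to the end of April leaves 364.
May has 31 days (333 left).
June has 30 days (303 left).
July has 31 days (272 left).
August has 31 days (241 left).
September has 30 days (211 left).
October has 31 days (180 left).
November has 30 days (150 left).
December has 31 days (119 left).
January has 31 days (88 left).
February has 28 days (60 left).
March has 31 days (29 left).
29 days into April → 29 April 2061.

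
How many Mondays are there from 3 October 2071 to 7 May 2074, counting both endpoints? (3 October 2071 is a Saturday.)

3 October 2071 is a Saturday; the first Monday on or after it is 5 October 2071 (2 days later).
From 5 October 2071 to 7 May 2074: 87 + 366 + 365 + 127 = 945 days (rest of 2071, 2072, 2073, to 7 May 2074 in 2074).
945 ÷ 7 = 135 full weeks with remainder 0, so 135 more Mondays after the first → 136.

136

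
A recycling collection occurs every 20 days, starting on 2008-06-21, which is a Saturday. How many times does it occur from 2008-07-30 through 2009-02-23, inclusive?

Occurrences land 20·i days after 2008-06-21 for i = 0, 1, 2, …
2008-07-30 is 39 days after the start; 39 ÷ 20 = 1 remainder 19; since the remainder is 19, round up to i = 2. First occurrence in the window: #3 on 2008-07-31 (2×20 = 40 days in).
2009-02-23 is 247 days after the start; 247 ÷ 20 = 12 remainder 7. Last occurrence in the window: #13 on 2009-02-16.
Occurrences #3 through #13: 11 in total.

11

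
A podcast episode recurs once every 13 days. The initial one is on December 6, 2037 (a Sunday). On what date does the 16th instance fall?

June 19, 2038

The 16th occurrence is 15 intervals after the first: 15 × 13 = 195 days after December 6, 2037.
December has 31 days — 25 days to the end of December leaves 170.
January has 31 days (139 left).
February has 28 days (111 left).
March has 31 days (80 left).
April has 30 days (50 left).
May has 31 days (19 left).
19 days into June → June 19, 2038.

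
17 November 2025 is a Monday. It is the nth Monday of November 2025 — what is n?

3rd

Day 17 falls in week ⌈17/7⌉ of the month.
Days 1–7 hold the 1st Monday, 8–14 the 2nd, 15–21 the 3rd, 22–28 the 4th, 29–31 the 5th.
17 is in the range for the 3rd.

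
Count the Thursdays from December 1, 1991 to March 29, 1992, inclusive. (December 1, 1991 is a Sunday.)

December 1, 1991 is a Sunday; the first Thursday on or after it is December 5, 1991 (4 days later).
From December 5, 1991 to March 29, 1992: 26 + 31 + 29 + 29 = 115 days (rest of December, January, February, March).
115 ÷ 7 = 16 full weeks with remainder 3, so 16 more Thursdays after the first → 17.

17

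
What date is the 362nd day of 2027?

2027-12-28

January has 31 days (362 − 31 = 331 remain).
February has 28 days (331 − 28 = 303 remain).
March has 31 days (303 − 31 = 272 remain).
April has 30 days (272 − 30 = 242 remain).
May has 31 days (242 − 31 = 211 remain).
June has 30 days (211 − 30 = 181 remain).
July has 31 days (181 − 31 = 150 remain).
August has 31 days (150 − 31 = 119 remain).
September has 30 days (119 − 30 = 89 remain).
October has 31 days (89 − 31 = 58 remain).
November has 30 days (58 − 30 = 28 remain).
28 into December → December 28.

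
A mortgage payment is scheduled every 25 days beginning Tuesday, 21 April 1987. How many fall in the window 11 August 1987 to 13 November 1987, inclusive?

4

Occurrences land 25·i days after 21 April 1987 for i = 0, 1, 2, …
11 August 1987 is 112 days after the start; 112 ÷ 25 = 4 remainder 12; since the remainder is 12, round up to i = 5. First occurrence in the window: #6 on 24 August 1987 (5×25 = 125 days in).
13 November 1987 is 206 days after the start; 206 ÷ 25 = 8 remainder 6. Last occurrence in the window: #9 on 7 November 1987.
Occurrences #6 through #9: 4 in total.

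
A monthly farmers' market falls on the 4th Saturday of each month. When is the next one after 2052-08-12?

2052-08-24

August 2052 starts on a Thursday; its first Saturday is the 3rd, so the 4th Saturday is the 24th — 2052-08-24.
2052-08-24 is after 2052-08-12, so that is the next one.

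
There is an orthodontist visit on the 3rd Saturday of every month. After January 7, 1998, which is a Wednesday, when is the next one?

January 17, 1998

January 1998 starts on a Thursday; its first Saturday is the 3rd, so the 3rd Saturday is the 17th — January 17, 1998.
January 17, 1998 is after January 7, 1998, so that is the next one.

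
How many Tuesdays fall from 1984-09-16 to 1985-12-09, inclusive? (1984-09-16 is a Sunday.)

64

1984-09-16 is a Sunday; the first Tuesday on or after it is 1984-09-18 (2 days later).
From 1984-09-18 to 1985-12-09: 104 + 343 = 447 days (rest of 1984, to 1985-12-09 in 1985).
447 ÷ 7 = 63 full weeks with remainder 6, so 63 more Tuesdays after the first → 64.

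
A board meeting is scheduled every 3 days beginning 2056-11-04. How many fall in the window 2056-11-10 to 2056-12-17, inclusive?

Occurrences land 3·i days after 2056-11-04 for i = 0, 1, 2, …
2056-11-10 is 6 days after the start; 6 ÷ 3 = 2 remainder 0. First occurrence in the window: #3 on 2056-11-10 (2×3 = 6 days in).
2056-12-17 is 43 days after the start; 43 ÷ 3 = 14 remainder 1. Last occurrence in the window: #15 on 2056-12-16.
Occurrences #3 through #15: 13 in total.

13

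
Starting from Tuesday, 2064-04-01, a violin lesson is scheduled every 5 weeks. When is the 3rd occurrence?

2064-06-10

The 3rd occurrence is 2 intervals after the first: 2 × 35 = 70 days after 2064-04-01.
April has 30 days — 29 days to the end of April leaves 41.
May has 31 days (10 left).
10 days into June → 2064-06-10.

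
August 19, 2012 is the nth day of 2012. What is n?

Days in months before August: 31 + 29 + 31 + 30 + 31 + 30 + 31 = 213.
Plus 19 days into August → day 232.

232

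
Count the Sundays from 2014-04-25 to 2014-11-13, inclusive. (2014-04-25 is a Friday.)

2014-04-25 is a Friday; the first Sunday on or after it is 2014-04-27 (2 days later).
From 2014-04-27 to 2014-11-13: 3 + 31 + 30 + 31 + 31 + 30 + 31 + 13 = 200 days (rest of April, May, June, July, August, September, October, November).
200 ÷ 7 = 28 full weeks with remainder 4, so 28 more Sundays after the first → 29.

29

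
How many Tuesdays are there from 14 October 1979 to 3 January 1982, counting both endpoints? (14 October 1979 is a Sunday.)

14 October 1979 is a Sunday; the first Tuesday on or after it is 16 October 1979 (2 days later).
From 16 October 1979 to 3 January 1982: 76 + 366 + 365 + 3 = 810 days (rest of 1979, 1980, 1981, to 3 January 1982 in 1982).
810 ÷ 7 = 115 full weeks with remainder 5, so 115 more Tuesdays after the first → 116.

116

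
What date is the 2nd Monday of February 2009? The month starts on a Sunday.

February 9, 2009

February 2009 begins on a Sunday, so the first Monday is February 2 (1 day later).
The 2nd Monday is 1 weeks later: 2 + 7 = 9.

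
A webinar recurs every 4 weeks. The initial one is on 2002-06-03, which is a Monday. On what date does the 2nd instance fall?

The 2nd occurrence is 1 interval after the first: 1 × 28 = 28 days after 2002-06-03.
June has 30 days — 27 days to the end of June leaves 1.
1 day into July → 2002-07-01.

2002-07-01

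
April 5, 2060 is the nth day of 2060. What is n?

Days in months before April: 31 + 29 + 31 = 91.
Plus 5 days into April → day 96.

96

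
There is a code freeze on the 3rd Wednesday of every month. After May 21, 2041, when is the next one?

May 2041 starts on a Wednesday; its first Wednesday is the 1st, so the 3rd Wednesday is the 15th — May 15, 2041.
That is not after May 21, 2041, so look at Jun 2041.
Jun 2041 starts on a Saturday; its first Wednesday is the 5th, so the 3rd Wednesday is the 19th — Jun 19, 2041.

Jun 19, 2041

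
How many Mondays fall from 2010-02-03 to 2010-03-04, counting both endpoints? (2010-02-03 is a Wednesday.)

4

2010-02-03 is a Wednesday; the first Monday on or after it is 2010-02-08 (5 days later).
From 2010-02-08 to 2010-03-04: 20 + 4 = 24 days (rest of February, March).
24 ÷ 7 = 3 full weeks with remainder 3, so 3 more Mondays after the first → 4.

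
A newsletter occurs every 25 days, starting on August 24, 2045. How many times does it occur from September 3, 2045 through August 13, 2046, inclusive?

14

Occurrences land 25·i days after August 24, 2045 for i = 0, 1, 2, …
September 3, 2045 is 10 days after the start; 10 ÷ 25 = 0 remainder 10; since the remainder is 10, round up to i = 1. First occurrence in the window: #2 on September 18, 2045 (1×25 = 25 days in).
August 13, 2046 is 354 days after the start; 354 ÷ 25 = 14 remainder 4. Last occurrence in the window: #15 on August 9, 2046.
Occurrences #2 through #15: 14 in total.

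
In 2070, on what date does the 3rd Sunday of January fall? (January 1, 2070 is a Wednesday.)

January 2070 begins on a Wednesday, so the first Sunday is January 5 (4 days later).
The 3rd Sunday is 2 weeks later: 5 + 14 = 19.

2070-01-19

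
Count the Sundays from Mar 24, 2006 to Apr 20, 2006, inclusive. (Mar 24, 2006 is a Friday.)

Mar 24, 2006 is a Friday; the first Sunday on or after it is Mar 26, 2006 (2 days later).
From Mar 26, 2006 to Apr 20, 2006: 5 + 20 = 25 days (rest of Mar, Apr).
25 ÷ 7 = 3 full weeks with remainder 4, so 3 more Sundays after the first → 4.

4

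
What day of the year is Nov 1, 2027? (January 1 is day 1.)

305

Days in months before Nov: 31 + 28 + 31 + 30 + 31 + 30 + 31 + 31 + 30 + 31 = 304.
Plus 1 day into Nov → day 305.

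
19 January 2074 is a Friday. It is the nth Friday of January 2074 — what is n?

3rd

Day 19 falls in week ⌈19/7⌉ of the month.
Days 1–7 hold the 1st Friday, 8–14 the 2nd, 15–21 the 3rd, 22–28 the 4th, 29–31 the 5th.
19 is in the range for the 3rd.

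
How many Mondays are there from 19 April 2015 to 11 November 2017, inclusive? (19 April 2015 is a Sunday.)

134

19 April 2015 is a Sunday; the first Monday on or after it is 20 April 2015 (1 day later).
From 20 April 2015 to 11 November 2017: 255 + 366 + 315 = 936 days (rest of 2015, 2016, to 11 November 2017 in 2017).
936 ÷ 7 = 133 full weeks with remainder 5, so 133 more Mondays after the first → 134.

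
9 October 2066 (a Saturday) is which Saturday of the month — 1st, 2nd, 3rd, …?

2nd

Day 9 falls in week ⌈9/7⌉ of the month.
Days 1–7 hold the 1st Saturday, 8–14 the 2nd, 15–21 the 3rd, 22–28 the 4th, 29–31 the 5th.
9 is in the range for the 2nd.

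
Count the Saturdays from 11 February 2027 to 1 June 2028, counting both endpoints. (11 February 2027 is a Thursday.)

11 February 2027 is a Thursday; the first Saturday on or after it is 13 February 2027 (2 days later).
From 13 February 2027 to 1 June 2028: 321 + 153 = 474 days (rest of 2027, to 1 June 2028 in 2028).
474 ÷ 7 = 67 full weeks with remainder 5, so 67 more Saturdays after the first → 68.

68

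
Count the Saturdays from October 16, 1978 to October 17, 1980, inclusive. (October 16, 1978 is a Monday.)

October 16, 1978 is a Monday; the first Saturday on or after it is October 21, 1978 (5 days later).
From October 21, 1978 to October 17, 1980: 71 + 365 + 291 = 727 days (rest of 1978, 1979, to October 17, 1980 in 1980).
727 ÷ 7 = 103 full weeks with remainder 6, so 103 more Saturdays after the first → 104.

104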